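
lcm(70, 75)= 1050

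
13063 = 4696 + 8367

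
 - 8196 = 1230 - 9426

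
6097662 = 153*39854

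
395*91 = 35945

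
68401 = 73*937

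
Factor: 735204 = 2^2*3^1 * 197^1*311^1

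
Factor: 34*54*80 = 146880 = 2^6*3^3*5^1*17^1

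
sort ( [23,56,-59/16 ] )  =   [-59/16,23,56]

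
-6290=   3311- 9601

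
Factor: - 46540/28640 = - 2^( - 3)*13^1 = - 13/8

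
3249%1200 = 849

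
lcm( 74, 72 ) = 2664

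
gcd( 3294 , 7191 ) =9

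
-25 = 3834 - 3859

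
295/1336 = 295/1336=0.22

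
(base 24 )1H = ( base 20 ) 21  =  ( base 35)16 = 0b101001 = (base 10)41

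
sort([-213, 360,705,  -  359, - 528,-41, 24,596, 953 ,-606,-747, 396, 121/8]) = [  -  747,-606, - 528, - 359, - 213,-41, 121/8, 24,360,396,596, 705, 953 ] 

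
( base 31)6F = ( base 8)311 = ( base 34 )5V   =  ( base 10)201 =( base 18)b3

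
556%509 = 47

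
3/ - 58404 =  - 1 + 19467/19468=- 0.00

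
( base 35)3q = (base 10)131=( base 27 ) 4n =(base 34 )3T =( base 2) 10000011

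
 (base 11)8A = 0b1100010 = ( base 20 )4i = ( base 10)98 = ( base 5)343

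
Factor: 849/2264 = 2^ ( - 3 )*3^1 = 3/8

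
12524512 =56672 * 221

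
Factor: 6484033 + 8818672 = 15302705  =  5^1  *  11^1*23^1 * 12097^1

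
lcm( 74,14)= 518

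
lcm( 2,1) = 2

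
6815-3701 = 3114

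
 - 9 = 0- 9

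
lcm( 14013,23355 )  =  70065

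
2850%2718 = 132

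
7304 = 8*913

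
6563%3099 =365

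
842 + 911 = 1753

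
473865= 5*94773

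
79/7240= 79/7240=0.01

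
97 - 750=-653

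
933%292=57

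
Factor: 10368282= 2^1*3^1*613^1 * 2819^1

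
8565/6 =2855/2 = 1427.50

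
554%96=74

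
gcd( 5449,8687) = 1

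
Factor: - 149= - 149^1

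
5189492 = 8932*581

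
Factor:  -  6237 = -3^4*7^1*11^1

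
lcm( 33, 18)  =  198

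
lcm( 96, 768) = 768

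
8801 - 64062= - 55261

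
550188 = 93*5916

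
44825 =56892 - 12067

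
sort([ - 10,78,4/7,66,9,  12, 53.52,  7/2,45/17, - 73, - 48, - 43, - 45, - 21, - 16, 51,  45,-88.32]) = [ - 88.32, - 73, -48, - 45, - 43, - 21 , - 16, - 10, 4/7,45/17, 7/2,  9,12 , 45,51, 53.52, 66,  78]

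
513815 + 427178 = 940993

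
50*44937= 2246850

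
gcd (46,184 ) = 46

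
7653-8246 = - 593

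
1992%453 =180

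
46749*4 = 186996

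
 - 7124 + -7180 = - 14304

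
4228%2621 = 1607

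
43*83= 3569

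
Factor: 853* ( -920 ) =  - 2^3*5^1*23^1*853^1  =  - 784760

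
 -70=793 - 863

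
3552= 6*592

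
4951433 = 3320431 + 1631002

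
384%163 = 58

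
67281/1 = 67281 =67281.00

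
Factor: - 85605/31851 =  - 28535/10617 = - 3^( - 1 )*5^1*13^1 * 439^1*3539^ ( -1 )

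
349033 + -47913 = 301120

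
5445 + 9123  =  14568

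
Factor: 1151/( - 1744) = -2^(-4)*109^(-1 )*1151^1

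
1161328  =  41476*28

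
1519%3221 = 1519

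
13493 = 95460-81967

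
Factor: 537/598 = 2^ ( - 1)*3^1*13^ ( - 1 )*23^( - 1 )*179^1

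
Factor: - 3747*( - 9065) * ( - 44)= - 2^2*3^1*5^1 *7^2*11^1*37^1*1249^1 = -  1494528420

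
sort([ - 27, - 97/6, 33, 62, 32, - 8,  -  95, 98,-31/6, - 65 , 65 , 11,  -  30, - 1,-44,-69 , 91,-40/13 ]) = [ - 95, - 69, - 65 ,  -  44,-30, - 27, -97/6, - 8, - 31/6, - 40/13, - 1, 11, 32,33,62, 65,91, 98]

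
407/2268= 407/2268 = 0.18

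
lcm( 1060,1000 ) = 53000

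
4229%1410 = 1409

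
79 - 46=33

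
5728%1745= 493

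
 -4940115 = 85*( - 58119 )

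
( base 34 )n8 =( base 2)1100010110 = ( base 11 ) 659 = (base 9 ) 1067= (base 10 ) 790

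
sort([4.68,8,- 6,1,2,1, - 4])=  [ - 6, - 4,  1,  1,2,4.68, 8 ]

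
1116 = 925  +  191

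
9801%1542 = 549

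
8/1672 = 1/209=0.00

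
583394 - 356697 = 226697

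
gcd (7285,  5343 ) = 1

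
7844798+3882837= 11727635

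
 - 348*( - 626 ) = 217848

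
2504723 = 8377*299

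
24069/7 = 24069/7 = 3438.43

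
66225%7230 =1155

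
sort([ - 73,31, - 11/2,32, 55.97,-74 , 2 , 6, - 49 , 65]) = [ - 74, - 73,-49, - 11/2,  2, 6,31, 32, 55.97,65 ]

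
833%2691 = 833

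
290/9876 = 145/4938 = 0.03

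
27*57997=1565919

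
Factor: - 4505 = - 5^1 *17^1*53^1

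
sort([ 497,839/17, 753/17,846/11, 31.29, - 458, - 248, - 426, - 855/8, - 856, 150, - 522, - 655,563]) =[ -856,-655 ,-522,-458, - 426, - 248, - 855/8, 31.29,  753/17, 839/17,846/11,150, 497,563 ]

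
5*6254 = 31270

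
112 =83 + 29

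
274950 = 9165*30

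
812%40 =12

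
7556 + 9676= 17232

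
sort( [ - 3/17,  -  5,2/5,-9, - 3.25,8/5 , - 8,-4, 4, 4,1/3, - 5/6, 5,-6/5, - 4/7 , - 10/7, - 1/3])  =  [ - 9, - 8, - 5,-4, - 3.25,  -  10/7 ,-6/5, - 5/6,-4/7,-1/3, - 3/17  ,  1/3,2/5, 8/5,4,4, 5] 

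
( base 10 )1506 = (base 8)2742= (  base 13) 8bb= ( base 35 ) 181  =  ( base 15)6a6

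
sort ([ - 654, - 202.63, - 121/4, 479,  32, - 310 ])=[ - 654, - 310, -202.63, - 121/4,32,479 ]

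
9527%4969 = 4558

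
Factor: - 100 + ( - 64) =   -  2^2*41^1 = -  164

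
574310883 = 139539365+434771518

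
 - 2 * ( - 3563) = 7126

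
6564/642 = 10+24/107 = 10.22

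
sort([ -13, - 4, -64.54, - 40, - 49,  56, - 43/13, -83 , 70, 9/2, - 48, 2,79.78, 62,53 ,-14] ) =[ - 83, - 64.54, - 49,  -  48, - 40, - 14, - 13, - 4, - 43/13 , 2, 9/2,53, 56,62,70,  79.78 ] 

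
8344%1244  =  880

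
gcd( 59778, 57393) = 9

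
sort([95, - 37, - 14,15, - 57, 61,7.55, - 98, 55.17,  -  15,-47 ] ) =[ - 98,-57, - 47, - 37, - 15, - 14, 7.55,15, 55.17 , 61, 95]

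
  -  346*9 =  - 3114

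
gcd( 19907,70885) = 1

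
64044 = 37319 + 26725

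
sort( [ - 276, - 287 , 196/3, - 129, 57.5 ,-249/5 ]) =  [ - 287, - 276,  -  129, - 249/5,57.5, 196/3] 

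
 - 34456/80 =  - 431 + 3/10= - 430.70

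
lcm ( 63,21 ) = 63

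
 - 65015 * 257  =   - 16708855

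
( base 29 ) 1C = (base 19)23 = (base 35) 16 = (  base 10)41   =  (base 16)29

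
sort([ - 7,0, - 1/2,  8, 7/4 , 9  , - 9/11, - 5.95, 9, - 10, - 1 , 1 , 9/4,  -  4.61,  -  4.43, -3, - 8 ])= [-10, - 8, - 7, - 5.95, - 4.61,-4.43, - 3,-1, - 9/11,- 1/2, 0,1, 7/4, 9/4,8 , 9,9] 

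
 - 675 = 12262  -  12937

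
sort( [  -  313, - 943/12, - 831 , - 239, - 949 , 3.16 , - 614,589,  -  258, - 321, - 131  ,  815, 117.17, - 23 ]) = [ - 949, - 831 , - 614, - 321, - 313, - 258,-239,- 131 , - 943/12,-23,3.16, 117.17, 589,815]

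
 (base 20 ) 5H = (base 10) 117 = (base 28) 45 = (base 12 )99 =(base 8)165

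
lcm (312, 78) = 312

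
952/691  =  952/691 = 1.38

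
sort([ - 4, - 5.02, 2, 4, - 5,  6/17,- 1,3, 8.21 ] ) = [ - 5.02,  -  5, - 4, - 1,6/17,2 , 3, 4, 8.21 ]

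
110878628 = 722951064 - 612072436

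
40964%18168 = 4628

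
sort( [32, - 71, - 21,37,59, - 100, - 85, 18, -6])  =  [ - 100, -85, - 71, -21, - 6, 18,32, 37,59]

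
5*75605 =378025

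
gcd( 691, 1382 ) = 691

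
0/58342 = 0 = 0.00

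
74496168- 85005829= - 10509661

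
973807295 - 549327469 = 424479826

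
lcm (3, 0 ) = 0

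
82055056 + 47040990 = 129096046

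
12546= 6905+5641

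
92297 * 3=276891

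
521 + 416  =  937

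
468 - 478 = -10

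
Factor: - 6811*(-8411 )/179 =57287321/179 = 7^2*13^1 * 139^1 * 179^( - 1) * 647^1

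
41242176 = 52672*783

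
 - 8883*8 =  - 71064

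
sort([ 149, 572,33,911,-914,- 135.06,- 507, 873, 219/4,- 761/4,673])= [ - 914, - 507, - 761/4, - 135.06,33, 219/4,149, 572,  673, 873,911]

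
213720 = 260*822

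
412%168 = 76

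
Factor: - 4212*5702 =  - 24016824 = -2^3*3^4*13^1*2851^1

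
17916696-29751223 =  - 11834527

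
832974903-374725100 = 458249803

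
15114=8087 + 7027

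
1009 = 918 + 91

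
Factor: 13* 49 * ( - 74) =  - 47138 = - 2^1* 7^2*13^1 * 37^1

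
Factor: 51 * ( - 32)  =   - 1632 = - 2^5*3^1 * 17^1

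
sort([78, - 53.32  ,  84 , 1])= [ - 53.32,1,  78, 84] 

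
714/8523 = 238/2841 = 0.08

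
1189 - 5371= - 4182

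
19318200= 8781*2200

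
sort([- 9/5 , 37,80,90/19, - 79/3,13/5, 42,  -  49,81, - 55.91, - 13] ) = [ - 55.91, -49, - 79/3, - 13, - 9/5,13/5,90/19,  37 , 42,80 , 81]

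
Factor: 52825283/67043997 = 3^( - 3) *7^2*83^ ( - 1)*331^1*3257^1*29917^( - 1 )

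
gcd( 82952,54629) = 1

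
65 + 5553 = 5618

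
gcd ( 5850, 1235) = 65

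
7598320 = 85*89392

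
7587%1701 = 783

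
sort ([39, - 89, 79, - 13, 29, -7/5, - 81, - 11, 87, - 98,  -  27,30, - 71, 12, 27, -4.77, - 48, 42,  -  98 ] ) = [-98, - 98, - 89, - 81, -71 ,-48,-27,  -  13, - 11, - 4.77, -7/5  ,  12, 27,29, 30 , 39, 42, 79, 87]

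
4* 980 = 3920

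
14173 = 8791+5382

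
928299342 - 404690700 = 523608642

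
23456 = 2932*8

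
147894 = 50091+97803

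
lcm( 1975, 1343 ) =33575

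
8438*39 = 329082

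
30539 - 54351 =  - 23812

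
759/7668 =253/2556=0.10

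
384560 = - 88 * ( - 4370 ) 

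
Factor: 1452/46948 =3/97 = 3^1 * 97^( - 1) 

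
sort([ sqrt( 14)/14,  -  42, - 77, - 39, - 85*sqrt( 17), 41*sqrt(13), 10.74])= [ - 85*sqrt(17), - 77, - 42,- 39, sqrt(14 ) /14, 10.74, 41*sqrt( 13)]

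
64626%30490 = 3646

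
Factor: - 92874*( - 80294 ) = 7457224956 = 2^2 *3^1*19^1*23^1*673^1*2113^1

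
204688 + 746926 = 951614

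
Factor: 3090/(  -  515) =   -  6= -  2^1 * 3^1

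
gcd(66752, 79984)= 16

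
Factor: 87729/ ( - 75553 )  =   - 3^1*29243^1*75553^( - 1 )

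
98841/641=98841/641 = 154.20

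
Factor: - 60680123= - 7^1 *17^1*41^1*12437^1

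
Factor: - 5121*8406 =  - 43047126 =- 2^1 * 3^4  *467^1*569^1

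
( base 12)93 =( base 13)87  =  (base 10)111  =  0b1101111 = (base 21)56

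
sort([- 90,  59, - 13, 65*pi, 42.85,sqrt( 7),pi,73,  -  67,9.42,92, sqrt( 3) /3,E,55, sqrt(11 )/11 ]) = [-90, -67, - 13,sqrt ( 11 )/11 , sqrt ( 3 )/3,sqrt( 7 ),E, pi,9.42, 42.85,55,59, 73, 92,65*pi ]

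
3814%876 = 310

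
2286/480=4 + 61/80  =  4.76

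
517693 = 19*27247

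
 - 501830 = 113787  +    -  615617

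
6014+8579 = 14593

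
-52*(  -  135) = 7020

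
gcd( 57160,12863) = 1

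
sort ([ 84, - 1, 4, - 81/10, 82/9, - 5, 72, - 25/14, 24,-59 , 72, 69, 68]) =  [ - 59, - 81/10, - 5, - 25/14, - 1,4, 82/9,24, 68, 69, 72, 72, 84 ] 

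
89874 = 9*9986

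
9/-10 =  - 9/10 = - 0.90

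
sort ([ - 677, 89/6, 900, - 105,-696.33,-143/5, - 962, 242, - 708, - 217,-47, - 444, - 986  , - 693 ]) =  [ - 986, - 962,-708,-696.33,-693, - 677, - 444, - 217,  -  105,- 47, - 143/5,89/6,  242,900 ]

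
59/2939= 59/2939 = 0.02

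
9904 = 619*16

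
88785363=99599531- 10814168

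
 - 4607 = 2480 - 7087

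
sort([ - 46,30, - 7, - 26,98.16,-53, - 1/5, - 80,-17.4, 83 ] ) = [ - 80, - 53, - 46, -26,-17.4, - 7, - 1/5,30,83,98.16] 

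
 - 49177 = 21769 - 70946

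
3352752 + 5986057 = 9338809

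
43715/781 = 55 + 760/781 = 55.97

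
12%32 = 12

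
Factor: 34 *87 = 2^1*3^1*17^1*29^1=2958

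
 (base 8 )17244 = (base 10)7844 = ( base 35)6e4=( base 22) g4c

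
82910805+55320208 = 138231013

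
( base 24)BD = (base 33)8D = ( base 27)A7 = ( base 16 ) 115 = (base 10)277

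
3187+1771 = 4958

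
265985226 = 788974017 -522988791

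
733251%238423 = 17982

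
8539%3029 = 2481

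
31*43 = 1333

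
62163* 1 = 62163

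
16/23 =16/23 =0.70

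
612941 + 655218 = 1268159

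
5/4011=5/4011 = 0.00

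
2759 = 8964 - 6205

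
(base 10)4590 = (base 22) 9ae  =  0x11ee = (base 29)5D8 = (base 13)2121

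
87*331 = 28797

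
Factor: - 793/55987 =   -  13^1*61^1*55987^( -1 )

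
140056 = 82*1708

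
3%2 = 1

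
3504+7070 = 10574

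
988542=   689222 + 299320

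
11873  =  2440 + 9433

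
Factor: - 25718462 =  - 2^1*7^1*11^1*23^1*53^1*137^1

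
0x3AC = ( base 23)1hk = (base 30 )11a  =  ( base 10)940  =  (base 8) 1654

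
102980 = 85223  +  17757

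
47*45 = 2115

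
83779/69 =83779/69 = 1214.19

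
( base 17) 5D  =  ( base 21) 4E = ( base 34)2u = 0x62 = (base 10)98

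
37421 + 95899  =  133320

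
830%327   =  176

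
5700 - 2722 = 2978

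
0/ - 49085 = 0/1 =- 0.00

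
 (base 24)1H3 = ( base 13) 5AC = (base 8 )1733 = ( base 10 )987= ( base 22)20J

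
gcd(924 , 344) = 4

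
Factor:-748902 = -2^1*3^1*7^1 * 11^1 * 1621^1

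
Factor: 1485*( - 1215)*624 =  - 1125867600 = - 2^4*3^9*5^2*11^1*13^1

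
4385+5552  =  9937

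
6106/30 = 3053/15 = 203.53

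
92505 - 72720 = 19785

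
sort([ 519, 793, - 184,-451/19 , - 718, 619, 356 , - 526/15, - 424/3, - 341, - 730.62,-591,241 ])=[ - 730.62 , - 718, - 591, - 341, - 184, -424/3,-526/15, - 451/19,241, 356, 519,619, 793]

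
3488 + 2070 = 5558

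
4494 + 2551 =7045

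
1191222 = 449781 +741441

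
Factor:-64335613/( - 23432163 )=3^( - 1)*3119^1*20627^1*7810721^(- 1)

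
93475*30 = 2804250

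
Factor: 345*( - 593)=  - 204585 = - 3^1*5^1 * 23^1*593^1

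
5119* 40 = 204760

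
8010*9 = 72090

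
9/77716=9/77716 = 0.00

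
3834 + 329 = 4163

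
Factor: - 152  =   - 2^3 *19^1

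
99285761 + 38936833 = 138222594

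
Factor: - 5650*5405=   -  2^1 *5^3*23^1*47^1*113^1 = - 30538250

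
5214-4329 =885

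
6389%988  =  461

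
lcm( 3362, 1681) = 3362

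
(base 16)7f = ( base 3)11201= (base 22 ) 5H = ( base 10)127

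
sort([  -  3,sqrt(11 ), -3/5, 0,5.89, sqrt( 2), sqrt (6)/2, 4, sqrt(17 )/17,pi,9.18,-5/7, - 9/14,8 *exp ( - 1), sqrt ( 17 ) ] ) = [  -  3,-5/7,-9/14,-3/5,0, sqrt( 17 )/17,  sqrt(6 ) /2, sqrt( 2),  8*exp(  -  1),pi,sqrt( 11 ),  4, sqrt( 17),5.89,9.18] 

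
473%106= 49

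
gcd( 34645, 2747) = 41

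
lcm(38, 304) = 304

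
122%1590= 122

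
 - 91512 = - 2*45756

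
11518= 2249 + 9269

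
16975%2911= 2420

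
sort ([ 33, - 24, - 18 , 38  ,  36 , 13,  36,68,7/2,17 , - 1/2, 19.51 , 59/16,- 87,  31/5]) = [  -  87, - 24, - 18, - 1/2,7/2, 59/16, 31/5,13,17, 19.51,  33, 36, 36,38, 68]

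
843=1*843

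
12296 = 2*6148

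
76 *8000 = 608000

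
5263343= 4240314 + 1023029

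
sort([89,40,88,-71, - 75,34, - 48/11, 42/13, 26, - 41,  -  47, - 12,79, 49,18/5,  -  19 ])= [ - 75, - 71, - 47,  -  41,-19  , - 12, -48/11,42/13,18/5, 26,34,40, 49,  79,88  ,  89 ] 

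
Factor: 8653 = 17^1*509^1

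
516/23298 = 86/3883  =  0.02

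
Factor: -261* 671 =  - 175131 =-3^2*  11^1*29^1* 61^1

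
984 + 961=1945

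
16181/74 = 16181/74 = 218.66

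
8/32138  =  4/16069=0.00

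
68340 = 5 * 13668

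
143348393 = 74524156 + 68824237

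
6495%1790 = 1125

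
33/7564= 33/7564  =  0.00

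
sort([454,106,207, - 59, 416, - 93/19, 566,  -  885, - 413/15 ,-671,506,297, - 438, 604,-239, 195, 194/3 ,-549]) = [-885,  -  671, - 549, - 438, - 239,- 59, - 413/15, -93/19 , 194/3, 106,195, 207,297,  416, 454,506,566,  604]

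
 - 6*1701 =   -  10206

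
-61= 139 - 200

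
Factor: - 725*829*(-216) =2^3*3^3*5^2*29^1*829^1 = 129821400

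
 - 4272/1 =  - 4272 = - 4272.00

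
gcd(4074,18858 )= 42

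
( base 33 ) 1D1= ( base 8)2757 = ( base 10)1519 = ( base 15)6B4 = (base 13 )8CB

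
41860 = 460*91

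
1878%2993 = 1878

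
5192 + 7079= 12271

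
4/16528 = 1/4132= 0.00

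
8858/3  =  8858/3 = 2952.67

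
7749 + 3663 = 11412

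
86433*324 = 28004292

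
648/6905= 648/6905=   0.09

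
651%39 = 27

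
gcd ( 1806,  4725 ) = 21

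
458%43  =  28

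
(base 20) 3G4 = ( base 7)4305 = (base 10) 1524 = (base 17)54B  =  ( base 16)5F4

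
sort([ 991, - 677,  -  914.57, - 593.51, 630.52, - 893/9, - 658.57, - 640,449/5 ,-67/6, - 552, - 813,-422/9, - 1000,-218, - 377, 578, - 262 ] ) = [ - 1000,-914.57, - 813, - 677, - 658.57, - 640, - 593.51,  -  552,- 377, - 262, - 218,-893/9, - 422/9, - 67/6,449/5,578,630.52,991 ]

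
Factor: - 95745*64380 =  - 6164063100=-2^2*3^2 * 5^2*13^1*29^1*37^1*491^1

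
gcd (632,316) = 316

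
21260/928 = 22 + 211/232 = 22.91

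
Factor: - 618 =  - 2^1* 3^1*103^1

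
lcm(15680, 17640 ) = 141120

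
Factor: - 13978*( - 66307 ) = 2^1*29^1 * 61^1*241^1*1087^1 = 926839246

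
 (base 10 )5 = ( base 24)5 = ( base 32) 5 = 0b101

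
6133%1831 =640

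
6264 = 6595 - 331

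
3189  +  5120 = 8309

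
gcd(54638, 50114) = 2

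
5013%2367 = 279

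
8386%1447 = 1151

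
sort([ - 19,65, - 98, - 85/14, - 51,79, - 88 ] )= [- 98, - 88, - 51,-19,-85/14,65, 79 ] 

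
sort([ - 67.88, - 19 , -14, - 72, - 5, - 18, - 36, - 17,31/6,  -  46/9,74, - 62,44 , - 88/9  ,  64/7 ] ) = [  -  72, - 67.88, - 62, - 36, -19, - 18, - 17,-14,-88/9 ,-46/9, - 5,31/6, 64/7 , 44,74 ] 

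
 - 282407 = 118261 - 400668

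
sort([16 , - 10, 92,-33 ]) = [-33, - 10,  16,92] 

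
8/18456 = 1/2307 = 0.00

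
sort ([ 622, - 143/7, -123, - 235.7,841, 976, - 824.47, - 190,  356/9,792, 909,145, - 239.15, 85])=[ - 824.47, - 239.15, - 235.7, - 190, - 123,-143/7, 356/9  ,  85,145,622,792, 841,  909,  976]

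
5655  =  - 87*( - 65) 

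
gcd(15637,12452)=1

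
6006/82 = 73 + 10/41 =73.24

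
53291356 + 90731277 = 144022633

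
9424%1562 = 52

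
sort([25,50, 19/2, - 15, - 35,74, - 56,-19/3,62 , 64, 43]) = [  -  56,  -  35 , -15,- 19/3,  19/2, 25, 43,50,62,64,74 ] 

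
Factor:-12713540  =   -2^2*5^1*7^2*12973^1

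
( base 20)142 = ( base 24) k2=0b111100010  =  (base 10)482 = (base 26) IE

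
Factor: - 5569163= - 5569163^1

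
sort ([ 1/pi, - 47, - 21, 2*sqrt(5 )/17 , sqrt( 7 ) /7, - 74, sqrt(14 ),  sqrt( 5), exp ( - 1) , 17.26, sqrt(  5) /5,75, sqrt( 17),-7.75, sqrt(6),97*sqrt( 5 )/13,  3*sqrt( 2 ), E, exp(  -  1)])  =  [ - 74, - 47,- 21, - 7.75, 2*sqrt(5 )/17,1/pi, exp(-1 ),exp(-1), sqrt( 7 )/7, sqrt( 5 )/5, sqrt( 5),sqrt(6),E, sqrt( 14), sqrt( 17 ),  3 * sqrt( 2),97*sqrt( 5 ) /13, 17.26, 75] 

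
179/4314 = 179/4314 = 0.04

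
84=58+26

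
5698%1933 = 1832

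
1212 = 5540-4328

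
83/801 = 83/801 = 0.10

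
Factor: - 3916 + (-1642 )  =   - 2^1 *7^1*397^1 = - 5558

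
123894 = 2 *61947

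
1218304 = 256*4759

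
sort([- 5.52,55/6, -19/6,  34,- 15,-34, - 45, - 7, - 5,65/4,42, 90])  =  [ - 45,- 34,- 15, - 7, -5.52, - 5, - 19/6,  55/6,65/4, 34, 42,90 ]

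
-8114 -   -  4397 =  - 3717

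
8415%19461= 8415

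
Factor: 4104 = 2^3*3^3*19^1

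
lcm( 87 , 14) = 1218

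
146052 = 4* 36513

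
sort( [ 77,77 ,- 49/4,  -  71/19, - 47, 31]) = [  -  47,- 49/4, - 71/19,31,77,77]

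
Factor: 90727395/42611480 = 18145479/8522296 = 2^( - 3)*3^1*11^1*887^(- 1 )*1201^(-1) * 549863^1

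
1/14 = 1/14 = 0.07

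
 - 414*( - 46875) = 19406250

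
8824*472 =4164928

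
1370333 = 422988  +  947345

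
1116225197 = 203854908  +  912370289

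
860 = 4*215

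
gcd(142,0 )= 142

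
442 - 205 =237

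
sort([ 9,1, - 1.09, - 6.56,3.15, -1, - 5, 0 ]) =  [ - 6.56, - 5, - 1.09 , -1, 0, 1,3.15, 9]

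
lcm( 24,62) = 744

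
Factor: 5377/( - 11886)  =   - 2^( - 1)*3^( - 1)*7^( - 1)*19^1 = - 19/42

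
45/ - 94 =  - 45/94 =- 0.48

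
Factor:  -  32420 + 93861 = 61441 = 61441^1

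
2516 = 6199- 3683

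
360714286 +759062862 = 1119777148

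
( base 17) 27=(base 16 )29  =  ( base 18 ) 25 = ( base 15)2b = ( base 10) 41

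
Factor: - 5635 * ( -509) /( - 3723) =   -  2868215/3723 = - 3^( - 1) * 5^1*7^2*17^( - 1)* 23^1 * 73^( - 1 ) *509^1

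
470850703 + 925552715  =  1396403418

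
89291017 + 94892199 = 184183216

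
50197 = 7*7171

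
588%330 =258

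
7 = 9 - 2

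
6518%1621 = 34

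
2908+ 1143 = 4051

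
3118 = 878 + 2240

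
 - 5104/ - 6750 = 2552/3375=0.76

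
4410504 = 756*5834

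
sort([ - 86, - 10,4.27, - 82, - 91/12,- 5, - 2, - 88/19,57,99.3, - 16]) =[ - 86, - 82, - 16,-10,-91/12, - 5, - 88/19 , - 2,  4.27, 57, 99.3 ]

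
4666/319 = 4666/319= 14.63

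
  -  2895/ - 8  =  361 +7/8 =361.88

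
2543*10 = 25430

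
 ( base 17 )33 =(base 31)1n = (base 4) 312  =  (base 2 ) 110110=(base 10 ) 54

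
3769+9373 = 13142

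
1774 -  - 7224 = 8998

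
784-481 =303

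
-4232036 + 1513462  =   - 2718574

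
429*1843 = 790647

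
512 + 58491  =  59003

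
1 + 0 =1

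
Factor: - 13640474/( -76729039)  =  2^1 * 157^1*43441^1*76729039^(  -  1)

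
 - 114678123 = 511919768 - 626597891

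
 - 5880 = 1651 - 7531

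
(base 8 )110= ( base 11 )66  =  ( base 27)2i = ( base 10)72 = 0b1001000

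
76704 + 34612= 111316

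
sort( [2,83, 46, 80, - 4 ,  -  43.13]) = [ - 43.13,- 4 , 2, 46,  80, 83 ]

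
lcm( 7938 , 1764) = 15876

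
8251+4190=12441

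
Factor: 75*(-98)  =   - 2^1* 3^1*5^2*7^2 = - 7350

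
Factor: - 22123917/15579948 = -7374639/5193316  =  - 2^( - 2)*3^1*1298329^( - 1 ) * 2458213^1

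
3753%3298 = 455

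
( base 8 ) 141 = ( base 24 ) 41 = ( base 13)76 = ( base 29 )3A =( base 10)97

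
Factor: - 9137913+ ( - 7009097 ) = - 16147010 = - 2^1*5^1*11^1 * 181^1*811^1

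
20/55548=5/13887 =0.00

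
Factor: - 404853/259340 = -2^(-2)*3^1*5^( - 1)*12967^( - 1 )*134951^1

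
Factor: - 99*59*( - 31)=181071 = 3^2*11^1*31^1*59^1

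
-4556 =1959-6515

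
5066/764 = 6 + 241/382 = 6.63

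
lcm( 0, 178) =0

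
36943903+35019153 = 71963056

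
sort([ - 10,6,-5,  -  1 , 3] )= [-10, - 5 , - 1,3,  6 ] 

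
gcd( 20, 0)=20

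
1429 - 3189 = - 1760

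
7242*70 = 506940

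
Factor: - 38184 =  - 2^3*3^1 * 37^1 * 43^1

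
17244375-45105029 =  - 27860654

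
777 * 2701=2098677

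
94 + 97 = 191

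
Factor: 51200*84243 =4313241600 = 2^11*3^1*5^2*28081^1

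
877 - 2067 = -1190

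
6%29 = 6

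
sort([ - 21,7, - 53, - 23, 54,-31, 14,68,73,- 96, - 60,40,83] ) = [ - 96,-60,-53, - 31, - 23, -21, 7, 14,  40,54,68,73, 83 ]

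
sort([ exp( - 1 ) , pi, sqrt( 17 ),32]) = [exp( - 1 ),  pi,sqrt( 17),32 ]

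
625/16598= 625/16598 = 0.04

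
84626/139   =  84626/139 =608.82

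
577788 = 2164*267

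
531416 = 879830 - 348414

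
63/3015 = 7/335 = 0.02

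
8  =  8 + 0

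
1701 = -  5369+7070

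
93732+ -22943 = 70789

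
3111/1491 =1037/497 = 2.09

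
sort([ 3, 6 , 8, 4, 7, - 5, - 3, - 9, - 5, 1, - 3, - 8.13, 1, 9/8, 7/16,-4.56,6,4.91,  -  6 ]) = [ - 9, -8.13, - 6, - 5, - 5, - 4.56,-3, - 3, 7/16, 1, 1,9/8, 3,4, 4.91 , 6  ,  6, 7, 8]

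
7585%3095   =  1395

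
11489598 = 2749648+8739950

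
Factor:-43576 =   -  2^3*13^1*419^1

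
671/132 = 61/12 = 5.08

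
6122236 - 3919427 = 2202809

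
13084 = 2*6542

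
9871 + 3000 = 12871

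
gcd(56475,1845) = 45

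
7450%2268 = 646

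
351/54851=351/54851 = 0.01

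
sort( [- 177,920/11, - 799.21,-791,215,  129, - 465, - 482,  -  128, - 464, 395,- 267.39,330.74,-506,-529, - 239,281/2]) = [ - 799.21,-791, - 529,-506,- 482, - 465, - 464, - 267.39,-239,-177 ,-128,920/11,129,281/2,215,330.74,395] 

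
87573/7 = 12510 + 3/7 = 12510.43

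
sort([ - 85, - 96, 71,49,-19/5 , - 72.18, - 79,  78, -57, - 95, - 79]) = [ - 96,- 95,-85, - 79,  -  79, - 72.18,  -  57, - 19/5, 49,  71, 78 ]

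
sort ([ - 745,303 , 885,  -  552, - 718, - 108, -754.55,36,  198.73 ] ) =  [ - 754.55,-745, -718, - 552,- 108,36, 198.73, 303,885]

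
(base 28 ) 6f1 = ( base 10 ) 5125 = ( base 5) 131000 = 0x1405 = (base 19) e3e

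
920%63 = 38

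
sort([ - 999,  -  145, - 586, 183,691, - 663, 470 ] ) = [ - 999, - 663, - 586, - 145, 183,  470, 691]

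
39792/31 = 39792/31 = 1283.61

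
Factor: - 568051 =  - 11^1*113^1 * 457^1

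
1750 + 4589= 6339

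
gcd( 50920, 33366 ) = 134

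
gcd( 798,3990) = 798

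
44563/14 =3183+1/14 = 3183.07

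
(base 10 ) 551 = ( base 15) 26b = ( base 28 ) jj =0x227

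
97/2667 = 97/2667 = 0.04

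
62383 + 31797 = 94180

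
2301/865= 2301/865 = 2.66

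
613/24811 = 613/24811 = 0.02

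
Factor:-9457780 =-2^2* 5^1*17^1* 27817^1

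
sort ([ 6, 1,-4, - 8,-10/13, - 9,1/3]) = [ - 9, - 8,-4, - 10/13, 1/3, 1, 6]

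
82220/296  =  277 + 57/74 = 277.77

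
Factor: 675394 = 2^1 * 337697^1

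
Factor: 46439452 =2^2*11609863^1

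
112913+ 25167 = 138080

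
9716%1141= 588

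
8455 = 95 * 89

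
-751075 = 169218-920293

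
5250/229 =22 + 212/229 = 22.93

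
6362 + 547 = 6909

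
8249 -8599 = -350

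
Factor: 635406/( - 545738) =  - 411/353 = -3^1*137^1*353^( - 1) 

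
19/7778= 19/7778 = 0.00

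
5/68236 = 5/68236 = 0.00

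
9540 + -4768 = 4772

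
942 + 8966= 9908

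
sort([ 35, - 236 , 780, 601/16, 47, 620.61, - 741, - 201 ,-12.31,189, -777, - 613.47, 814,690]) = [ -777,- 741 ,  -  613.47, - 236, -201,-12.31,35,601/16, 47, 189,  620.61, 690, 780, 814]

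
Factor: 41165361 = 3^3*107^1*14249^1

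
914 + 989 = 1903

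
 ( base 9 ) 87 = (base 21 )3g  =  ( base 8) 117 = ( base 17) 4B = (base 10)79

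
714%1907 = 714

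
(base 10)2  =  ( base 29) 2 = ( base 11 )2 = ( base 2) 10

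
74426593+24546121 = 98972714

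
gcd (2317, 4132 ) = 1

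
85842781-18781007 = 67061774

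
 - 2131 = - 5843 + 3712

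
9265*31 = 287215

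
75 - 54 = 21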